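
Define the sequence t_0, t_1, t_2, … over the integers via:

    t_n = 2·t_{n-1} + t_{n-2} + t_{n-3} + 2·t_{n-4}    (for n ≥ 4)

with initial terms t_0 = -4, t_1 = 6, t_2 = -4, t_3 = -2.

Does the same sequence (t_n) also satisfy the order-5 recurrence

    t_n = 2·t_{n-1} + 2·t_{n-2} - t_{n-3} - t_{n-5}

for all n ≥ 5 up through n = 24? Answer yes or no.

Terms t_0..t_24: -4, 6, -4, -2, -10, -14, -48, -124, -330, -860, -2270, -5978, -15746, -41460, -109184, -287530, -757196, -1994026, -5251146, -13828574, -36416712, -95901196, -252549970, -665074996, -1751434582
n=5: candidate gives -16, actual t_5 = -14 ✗

no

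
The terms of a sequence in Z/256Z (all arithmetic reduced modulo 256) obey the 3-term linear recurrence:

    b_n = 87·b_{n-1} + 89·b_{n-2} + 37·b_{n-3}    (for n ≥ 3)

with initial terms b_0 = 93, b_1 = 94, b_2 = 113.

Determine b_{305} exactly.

206

b_3 = 87·113 + 89·94 + 37·93 = 134
b_4 = 87·134 + 89·113 + 37·94 = 105
b_5 = 87·105 + 89·134 + 37·113 = 154
b_6 = 87·154 + 89·105 + 37·134 = 53
b_7 = 87·53 + 89·154 + 37·105 = 186
b_8 = 87·186 + 89·53 + 37·154 = 229
Continuing the recurrence:
  b_9 = 38;  b_10 = 105;  b_11 = 254;  b_12 = 81;  b_13 = 2;  b_14 = 141
  b_15 = 82;  b_16 = 45;  b_17 = 46;  b_18 = 33;  b_19 = 182;  b_20 = 249
  b_21 = 170;  b_22 = 165;  b_23 = 42;  b_24 = 53;  b_25 = 118;  b_26 = 153
  b_27 = 174;  b_28 = 97;  b_29 = 146;  b_30 = 125;  b_31 = 66;  b_32 = 253
  b_33 = 254;  b_34 = 209;  b_35 = 230;  b_36 = 137;  b_37 = 186;  b_38 = 21
  b_39 = 154;  b_40 = 133;  b_41 = 198;  b_42 = 201;  b_43 = 94;  b_44 = 113
  b_45 = 34;  b_46 = 109;  b_47 = 50;  b_48 = 205;  b_49 = 206;  b_50 = 129
  b_51 = 22;  b_52 = 25;  b_53 = 202;  b_54 = 133;  b_55 = 10;  b_56 = 213
  b_57 = 22;  b_58 = 249;  b_59 = 14;  b_60 = 129;  b_61 = 178;  b_62 = 93
  b_63 = 34;  b_64 = 157;  b_65 = 158;  b_66 = 49;  b_67 = 70;  b_68 = 169
  b_69 = 218;  b_70 = 245;  b_71 = 122;  b_72 = 37;  b_73 = 102;  b_74 = 41
  b_75 = 190;  b_76 = 145;  b_77 = 66;  b_78 = 77;  b_79 = 18;  b_80 = 109
  b_81 = 110;  b_82 = 225;  b_83 = 118;  b_84 = 57;  b_85 = 234;  b_86 = 101
  b_87 = 234;  b_88 = 117;  b_89 = 182;  b_90 = 89;  b_91 = 110;  b_92 = 161
  b_93 = 210;  b_94 = 61;  b_95 = 2;  b_96 = 61;  b_97 = 62;  b_98 = 145
  b_99 = 166;  b_100 = 201;  b_101 = 250;  b_102 = 213;  b_103 = 90;  b_104 = 197
  b_105 = 6;  b_106 = 137;  b_107 = 30;  b_108 = 177;  b_109 = 98;  b_110 = 45
  b_111 = 242;  b_112 = 13;  b_113 = 14;  b_114 = 65;  b_115 = 214;  b_116 = 89
  b_117 = 10;  b_118 = 69;  b_119 = 202;  b_120 = 21;  b_121 = 86;  b_122 = 185
  b_123 = 206;  b_124 = 193;  b_125 = 242;  b_126 = 29;  b_127 = 226;  b_128 = 221
  b_129 = 222;  b_130 = 241;  b_131 = 6;  b_132 = 233;  b_133 = 26;  b_134 = 181
  b_135 = 58;  b_136 = 101;  b_137 = 166;  b_138 = 233;  b_139 = 126;  b_140 = 209
  b_141 = 130;  b_142 = 13;  b_143 = 210;  b_144 = 173;  b_145 = 174;  b_146 = 161
  b_147 = 54;  b_148 = 121;  b_149 = 42;  b_150 = 37;  b_151 = 170;  b_152 = 181
  b_153 = 246;  b_154 = 25;  b_155 = 46;  b_156 = 225;  b_157 = 18;  b_158 = 253
  b_159 = 194;  b_160 = 125;  b_161 = 126;  b_162 = 81;  b_163 = 102;  b_164 = 9
  b_165 = 58;  b_166 = 149;  b_167 = 26;  b_168 = 5;  b_169 = 70;  b_170 = 73
  b_171 = 222;  b_172 = 241;  b_173 = 162;  b_174 = 237;  b_175 = 178;  b_176 = 77
  b_177 = 78;  b_178 = 1;  b_179 = 150;  b_180 = 153;  b_181 = 74;  b_182 = 5
  b_183 = 138;  b_184 = 85;  b_185 = 150;  b_186 = 121;  b_187 = 142;  b_188 = 1
  b_189 = 50;  b_190 = 221;  b_191 = 162;  b_192 = 29;  b_193 = 30;  b_194 = 177
  b_195 = 198;  b_196 = 41;  b_197 = 90;  b_198 = 117;  b_199 = 250;  b_200 = 165
  b_201 = 230;  b_202 = 169;  b_203 = 62;  b_204 = 17;  b_205 = 194;  b_206 = 205
  b_207 = 146;  b_208 = 237;  b_209 = 238;  b_210 = 97;  b_211 = 246;  b_212 = 185
  b_213 = 106;  b_214 = 229;  b_215 = 106;  b_216 = 245;  b_217 = 54;  b_218 = 217
  b_219 = 238;  b_220 = 33;  b_221 = 82;  b_222 = 189;  b_223 = 130;  b_224 = 189
  b_225 = 190;  b_226 = 17;  b_227 = 38;  b_228 = 73;  b_229 = 122;  b_230 = 85
  b_231 = 218;  b_232 = 69;  b_233 = 134;  b_234 = 9;  b_235 = 158;  b_236 = 49
  b_237 = 226;  b_238 = 173;  b_239 = 114;  b_240 = 141;  b_241 = 142;  b_242 = 193
  b_243 = 86;  b_244 = 217;  b_245 = 138;  b_246 = 197;  b_247 = 74;  b_248 = 149
  b_249 = 214;  b_250 = 57;  b_251 = 78;  b_252 = 65;  b_253 = 114;  b_254 = 157
  b_255 = 98;  b_256 = 93;  b_257 = 94;  b_258 = 113;  b_259 = 134;  b_260 = 105
  b_261 = 154;  b_262 = 53;  b_263 = 186;  b_264 = 229;  b_265 = 38;  b_266 = 105
  b_267 = 254;  b_268 = 81;  b_269 = 2;  b_270 = 141;  b_271 = 82;  b_272 = 45
  b_273 = 46;  b_274 = 33;  b_275 = 182;  b_276 = 249;  b_277 = 170;  b_278 = 165
  b_279 = 42;  b_280 = 53;  b_281 = 118;  b_282 = 153;  b_283 = 174;  b_284 = 97
  b_285 = 146;  b_286 = 125;  b_287 = 66;  b_288 = 253;  b_289 = 254;  b_290 = 209
  b_291 = 230;  b_292 = 137;  b_293 = 186;  b_294 = 21;  b_295 = 154;  b_296 = 133
  b_297 = 198;  b_298 = 201;  b_299 = 94;  b_300 = 113;  b_301 = 34;  b_302 = 109
  b_303 = 50
b_304 = 87·50 + 89·109 + 37·34 = 205
b_305 = 87·205 + 89·50 + 37·109 = 206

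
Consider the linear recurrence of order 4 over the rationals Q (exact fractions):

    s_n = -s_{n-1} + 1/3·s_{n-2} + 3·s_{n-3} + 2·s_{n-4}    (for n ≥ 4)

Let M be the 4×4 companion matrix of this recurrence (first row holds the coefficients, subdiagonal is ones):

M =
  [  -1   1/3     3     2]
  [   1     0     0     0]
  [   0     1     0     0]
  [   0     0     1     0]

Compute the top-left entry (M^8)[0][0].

(M^8)[0][0] is the top entry after applying M 8 times to the unit state (1, 0, 0, 0). Equivalently it is h_{11} for the auxiliary sequence (h_n) obeying the same recurrence with h_3 = 1 and h_i = 0 for 0 ≤ i < 3:
h_4 = -1·1 + 1/3·0 + 3·0 + 2·0 = -1
h_5 = -1·-1 + 1/3·1 + 3·0 + 2·0 = 4/3
h_6 = -1·4/3 + 1/3·-1 + 3·1 + 2·0 = 4/3
h_7 = -1·4/3 + 1/3·4/3 + 3·-1 + 2·1 = -17/9
h_8 = -1·-17/9 + 1/3·4/3 + 3·4/3 + 2·-1 = 13/3
h_9 = -1·13/3 + 1/3·-17/9 + 3·4/3 + 2·4/3 = 46/27
h_10 = -1·46/27 + 1/3·13/3 + 3·-17/9 + 2·4/3 = -88/27
h_11 = -1·-88/27 + 1/3·46/27 + 3·13/3 + 2·-17/9 = 1057/81

1057/81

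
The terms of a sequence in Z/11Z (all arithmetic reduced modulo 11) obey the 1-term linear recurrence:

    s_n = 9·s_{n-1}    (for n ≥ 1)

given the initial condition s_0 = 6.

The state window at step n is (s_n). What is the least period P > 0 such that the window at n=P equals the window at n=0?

5

n=0: window = (6)
n=1: window = (10)
n=2: window = (2)
n=3: window = (7)
n=4: window = (8)
n=5: window = (6)
window at n=5 equals window at n=0 → period = 5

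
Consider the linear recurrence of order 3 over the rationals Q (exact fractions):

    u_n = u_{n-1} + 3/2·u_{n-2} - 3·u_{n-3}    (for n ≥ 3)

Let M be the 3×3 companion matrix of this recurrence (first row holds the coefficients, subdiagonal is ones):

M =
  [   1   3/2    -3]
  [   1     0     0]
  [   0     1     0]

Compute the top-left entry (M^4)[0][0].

7/4

(M^4)[0][0] is the top entry after applying M 4 times to the unit state (1, 0, 0). Equivalently it is h_{6} for the auxiliary sequence (h_n) obeying the same recurrence with h_2 = 1 and h_i = 0 for 0 ≤ i < 2:
h_3 = 1·1 + 3/2·0 + -3·0 = 1
h_4 = 1·1 + 3/2·1 + -3·0 = 5/2
h_5 = 1·5/2 + 3/2·1 + -3·1 = 1
h_6 = 1·1 + 3/2·5/2 + -3·1 = 7/4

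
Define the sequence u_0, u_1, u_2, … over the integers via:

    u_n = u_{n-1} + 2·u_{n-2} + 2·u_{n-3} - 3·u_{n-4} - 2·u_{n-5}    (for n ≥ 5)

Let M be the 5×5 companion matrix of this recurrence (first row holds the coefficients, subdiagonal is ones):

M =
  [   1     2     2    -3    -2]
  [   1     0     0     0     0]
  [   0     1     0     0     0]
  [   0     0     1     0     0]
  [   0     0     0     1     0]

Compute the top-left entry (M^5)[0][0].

27

(M^5)[0][0] is the top entry after applying M 5 times to the unit state (1, 0, 0, 0, 0). Equivalently it is h_{9} for the auxiliary sequence (h_n) obeying the same recurrence with h_4 = 1 and h_i = 0 for 0 ≤ i < 4:
h_5 = 1·1 + 2·0 + 2·0 + -3·0 + -2·0 = 1
h_6 = 1·1 + 2·1 + 2·0 + -3·0 + -2·0 = 3
h_7 = 1·3 + 2·1 + 2·1 + -3·0 + -2·0 = 7
h_8 = 1·7 + 2·3 + 2·1 + -3·1 + -2·0 = 12
h_9 = 1·12 + 2·7 + 2·3 + -3·1 + -2·1 = 27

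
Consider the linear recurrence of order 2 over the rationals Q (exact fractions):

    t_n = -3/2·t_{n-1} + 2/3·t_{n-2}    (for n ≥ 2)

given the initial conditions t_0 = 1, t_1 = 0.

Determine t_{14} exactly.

4255061329/4478976

t_2 = -3/2·0 + 2/3·1 = 2/3
t_3 = -3/2·2/3 + 2/3·0 = -1
t_4 = -3/2·-1 + 2/3·2/3 = 35/18
t_5 = -3/2·35/18 + 2/3·-1 = -43/12
t_6 = -3/2·-43/12 + 2/3·35/18 = 1441/216
t_7 = -3/2·1441/216 + 2/3·-43/12 = -595/48
t_8 = -3/2·-595/48 + 2/3·1441/216 = 59723/2592
t_9 = -3/2·59723/2592 + 2/3·-595/48 = -74003/1728
t_10 = -3/2·-74003/1728 + 2/3·59723/2592 = 2475865/31104
t_11 = -3/2·2475865/31104 + 2/3·-74003/1728 = -3067889/20736
t_12 = -3/2·-3067889/20736 + 2/3·2475865/31104 = 102639923/373248
t_13 = -3/2·102639923/373248 + 2/3·-3067889/20736 = -42394345/82944
t_14 = -3/2·-42394345/82944 + 2/3·102639923/373248 = 4255061329/4478976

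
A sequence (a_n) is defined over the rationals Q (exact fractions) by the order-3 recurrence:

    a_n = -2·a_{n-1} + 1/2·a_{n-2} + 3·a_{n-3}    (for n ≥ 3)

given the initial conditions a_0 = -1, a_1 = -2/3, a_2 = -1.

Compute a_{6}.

a_3 = -2·-1 + 1/2·-2/3 + 3·-1 = -4/3
a_4 = -2·-4/3 + 1/2·-1 + 3·-2/3 = 1/6
a_5 = -2·1/6 + 1/2·-4/3 + 3·-1 = -4
a_6 = -2·-4 + 1/2·1/6 + 3·-4/3 = 49/12

49/12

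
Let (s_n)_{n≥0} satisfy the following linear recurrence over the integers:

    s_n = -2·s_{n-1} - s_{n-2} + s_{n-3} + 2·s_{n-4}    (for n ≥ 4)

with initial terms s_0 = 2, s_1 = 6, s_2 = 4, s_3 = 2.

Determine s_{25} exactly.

s_4 = -2·2 + -1·4 + 1·6 + 2·2 = 2
s_5 = -2·2 + -1·2 + 1·4 + 2·6 = 10
s_6 = -2·10 + -1·2 + 1·2 + 2·4 = -12
s_7 = -2·-12 + -1·10 + 1·2 + 2·2 = 20
s_8 = -2·20 + -1·-12 + 1·10 + 2·2 = -14
s_9 = -2·-14 + -1·20 + 1·-12 + 2·10 = 16
s_10 = -2·16 + -1·-14 + 1·20 + 2·-12 = -22
s_11 = -2·-22 + -1·16 + 1·-14 + 2·20 = 54
s_12 = -2·54 + -1·-22 + 1·16 + 2·-14 = -98
s_13 = -2·-98 + -1·54 + 1·-22 + 2·16 = 152
s_14 = -2·152 + -1·-98 + 1·54 + 2·-22 = -196
s_15 = -2·-196 + -1·152 + 1·-98 + 2·54 = 250
s_16 = -2·250 + -1·-196 + 1·152 + 2·-98 = -348
s_17 = -2·-348 + -1·250 + 1·-196 + 2·152 = 554
s_18 = -2·554 + -1·-348 + 1·250 + 2·-196 = -902
s_19 = -2·-902 + -1·554 + 1·-348 + 2·250 = 1402
s_20 = -2·1402 + -1·-902 + 1·554 + 2·-348 = -2044
s_21 = -2·-2044 + -1·1402 + 1·-902 + 2·554 = 2892
s_22 = -2·2892 + -1·-2044 + 1·1402 + 2·-902 = -4142
s_23 = -2·-4142 + -1·2892 + 1·-2044 + 2·1402 = 6152
s_24 = -2·6152 + -1·-4142 + 1·2892 + 2·-2044 = -9358
s_25 = -2·-9358 + -1·6152 + 1·-4142 + 2·2892 = 14206

14206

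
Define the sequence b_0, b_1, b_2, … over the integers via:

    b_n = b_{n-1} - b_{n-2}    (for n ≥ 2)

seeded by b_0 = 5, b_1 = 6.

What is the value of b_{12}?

b_2 = 1·6 + -1·5 = 1
b_3 = 1·1 + -1·6 = -5
b_4 = 1·-5 + -1·1 = -6
b_5 = 1·-6 + -1·-5 = -1
b_6 = 1·-1 + -1·-6 = 5
b_7 = 1·5 + -1·-1 = 6
b_8 = 1·6 + -1·5 = 1
b_9 = 1·1 + -1·6 = -5
b_10 = 1·-5 + -1·1 = -6
b_11 = 1·-6 + -1·-5 = -1
b_12 = 1·-1 + -1·-6 = 5

5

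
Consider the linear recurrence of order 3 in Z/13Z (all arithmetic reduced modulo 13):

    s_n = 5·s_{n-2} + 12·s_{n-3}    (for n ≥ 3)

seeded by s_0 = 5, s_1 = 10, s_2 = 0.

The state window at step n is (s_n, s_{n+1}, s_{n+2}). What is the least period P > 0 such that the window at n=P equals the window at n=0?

n=0: window = (5, 10, 0)
n=1: window = (10, 0, 6)
n=2: window = (0, 6, 3)
n=3: window = (6, 3, 4)
n=4: window = (3, 4, 9)
n=5: window = (4, 9, 4)
n=6: window = (9, 4, 2)
n=7: window = (4, 2, 11)
n=8: window = (2, 11, 6)
n=9: window = (11, 6, 1)
n=10: window = (6, 1, 6)
n=11: window = (1, 6, 12)
n=12: window = (6, 12, 3)
n=13: window = (12, 3, 2)
n=14: window = (3, 2, 3)
n=15: window = (2, 3, 7)
n=16: window = (3, 7, 0)
n=17: window = (7, 0, 6)
n=18: window = (0, 6, 6)
n=19: window = (6, 6, 4)
n=20: window = (6, 4, 11)
n=21: window = (4, 11, 1)
n=22: window = (11, 1, 12)
n=23: window = (1, 12, 7)
n=24: window = (12, 7, 7)
n=25: window = (7, 7, 10)
n=26: window = (7, 10, 2)
n=27: window = (10, 2, 4)
n=28: window = (2, 4, 0)
n=29: window = (4, 0, 5)
n=30: window = (0, 5, 9)
n=31: window = (5, 9, 12)
n=32: window = (9, 12, 1)
n=33: window = (12, 1, 12)
n=34: window = (1, 12, 6)
n=35: window = (12, 6, 7)
n=36: window = (6, 7, 5)
n=37: window = (7, 5, 3)
n=38: window = (5, 3, 5)
n=39: window = (3, 5, 10)
n=40: window = (5, 10, 9)
…
n=82: window = (11, 12, 5)
n=83: window = (12, 5, 10)
n=84: window = (5, 10, 0)
window at n=84 equals window at n=0 → period = 84

84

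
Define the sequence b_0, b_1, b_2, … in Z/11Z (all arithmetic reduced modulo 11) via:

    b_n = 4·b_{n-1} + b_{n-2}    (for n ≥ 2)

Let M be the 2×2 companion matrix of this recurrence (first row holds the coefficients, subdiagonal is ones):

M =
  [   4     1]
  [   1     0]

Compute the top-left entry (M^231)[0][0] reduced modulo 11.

(M^231)[0][0] is the top entry after applying M 231 times to the unit state (1, 0). Equivalently it is h_{232} for the auxiliary sequence (h_n) obeying the same recurrence with h_1 = 1 and h_i = 0 for 0 ≤ i < 1:
h_2 = 4·1 + 1·0 = 4
h_3 = 4·4 + 1·1 = 6
h_4 = 4·6 + 1·4 = 6
h_5 = 4·6 + 1·6 = 8
h_6 = 4·8 + 1·6 = 5
h_7 = 4·5 + 1·8 = 6
h_8 = 4·6 + 1·5 = 7
h_9 = 4·7 + 1·6 = 1
h_10 = 4·1 + 1·7 = 0
h_11 = 4·0 + 1·1 = 1
(h_10, h_11) = (0, 1) = (h_0, h_1), so the sequence has period 10.
232 ≡ 2 (mod 10), hence h_232 = h_2 = 4.

4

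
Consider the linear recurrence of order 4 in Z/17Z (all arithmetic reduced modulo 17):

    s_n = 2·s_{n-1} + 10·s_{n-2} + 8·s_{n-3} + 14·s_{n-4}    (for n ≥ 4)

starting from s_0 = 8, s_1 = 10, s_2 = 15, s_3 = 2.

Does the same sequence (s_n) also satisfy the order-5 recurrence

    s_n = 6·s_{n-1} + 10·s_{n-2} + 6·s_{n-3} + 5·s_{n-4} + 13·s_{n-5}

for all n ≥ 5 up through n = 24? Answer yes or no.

Terms s_0..s_24: 8, 10, 15, 2, 6, 3, 3, 10, 5, 6, 14, 13, 12, 10, 15, 0, 7, 2, 12, 15, 9, 3, 10, 9, 13
n=5: candidate gives 11, actual s_5 = 3 ✗

no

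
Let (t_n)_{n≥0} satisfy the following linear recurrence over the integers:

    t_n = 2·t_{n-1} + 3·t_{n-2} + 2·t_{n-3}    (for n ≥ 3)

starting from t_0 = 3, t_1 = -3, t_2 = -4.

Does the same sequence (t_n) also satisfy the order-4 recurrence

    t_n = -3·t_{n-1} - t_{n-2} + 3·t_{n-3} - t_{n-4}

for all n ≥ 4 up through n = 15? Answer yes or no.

Terms t_0..t_15: 3, -3, -4, -11, -40, -121, -384, -1211, -3816, -12033, -37936, -119603, -377080, -1188841, -3748128, -11816939
n=4: candidate gives 25, actual t_4 = -40 ✗

no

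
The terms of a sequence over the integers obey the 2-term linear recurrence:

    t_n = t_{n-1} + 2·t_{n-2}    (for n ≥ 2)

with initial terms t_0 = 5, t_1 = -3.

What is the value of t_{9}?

t_2 = 1·-3 + 2·5 = 7
t_3 = 1·7 + 2·-3 = 1
t_4 = 1·1 + 2·7 = 15
t_5 = 1·15 + 2·1 = 17
t_6 = 1·17 + 2·15 = 47
t_7 = 1·47 + 2·17 = 81
t_8 = 1·81 + 2·47 = 175
t_9 = 1·175 + 2·81 = 337

337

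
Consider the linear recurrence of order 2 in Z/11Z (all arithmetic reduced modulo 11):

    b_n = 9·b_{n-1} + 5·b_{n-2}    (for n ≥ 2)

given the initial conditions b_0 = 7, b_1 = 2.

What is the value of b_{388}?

7

b_2 = 9·2 + 5·7 = 9
b_3 = 9·9 + 5·2 = 3
b_4 = 9·3 + 5·9 = 6
b_5 = 9·6 + 5·3 = 3
b_6 = 9·3 + 5·6 = 2
b_7 = 9·2 + 5·3 = 0
b_8 = 9·0 + 5·2 = 10
b_9 = 9·10 + 5·0 = 2
b_10 = 9·2 + 5·10 = 2
b_11 = 9·2 + 5·2 = 6
b_12 = 9·6 + 5·2 = 9
b_13 = 9·9 + 5·6 = 1
b_14 = 9·1 + 5·9 = 10
b_15 = 9·10 + 5·1 = 7
b_16 = 9·7 + 5·10 = 3
b_17 = 9·3 + 5·7 = 7
b_18 = 9·7 + 5·3 = 1
b_19 = 9·1 + 5·7 = 0
b_20 = 9·0 + 5·1 = 5
b_21 = 9·5 + 5·0 = 1
b_22 = 9·1 + 5·5 = 1
b_23 = 9·1 + 5·1 = 3
b_24 = 9·3 + 5·1 = 10
b_25 = 9·10 + 5·3 = 6
b_26 = 9·6 + 5·10 = 5
b_27 = 9·5 + 5·6 = 9
b_28 = 9·9 + 5·5 = 7
b_29 = 9·7 + 5·9 = 9
b_30 = 9·9 + 5·7 = 6
b_31 = 9·6 + 5·9 = 0
b_32 = 9·0 + 5·6 = 8
b_33 = 9·8 + 5·0 = 6
b_34 = 9·6 + 5·8 = 6
b_35 = 9·6 + 5·6 = 7
b_36 = 9·7 + 5·6 = 5
b_37 = 9·5 + 5·7 = 3
b_38 = 9·3 + 5·5 = 8
b_39 = 9·8 + 5·3 = 10
b_40 = 9·10 + 5·8 = 9
b_41 = 9·9 + 5·10 = 10
b_42 = 9·10 + 5·9 = 3
b_43 = 9·3 + 5·10 = 0
b_44 = 9·0 + 5·3 = 4
b_45 = 9·4 + 5·0 = 3
b_46 = 9·3 + 5·4 = 3
b_47 = 9·3 + 5·3 = 9
b_48 = 9·9 + 5·3 = 8
b_49 = 9·8 + 5·9 = 7
b_50 = 9·7 + 5·8 = 4
b_51 = 9·4 + 5·7 = 5
b_52 = 9·5 + 5·4 = 10
b_53 = 9·10 + 5·5 = 5
b_54 = 9·5 + 5·10 = 7
b_55 = 9·7 + 5·5 = 0
b_56 = 9·0 + 5·7 = 2
b_57 = 9·2 + 5·0 = 7
b_58 = 9·7 + 5·2 = 7
b_59 = 9·7 + 5·7 = 10
b_60 = 9·10 + 5·7 = 4
b_61 = 9·4 + 5·10 = 9
b_62 = 9·9 + 5·4 = 2
b_63 = 9·2 + 5·9 = 8
b_64 = 9·8 + 5·2 = 5
b_65 = 9·5 + 5·8 = 8
b_66 = 9·8 + 5·5 = 9
b_67 = 9·9 + 5·8 = 0
b_68 = 9·0 + 5·9 = 1
b_69 = 9·1 + 5·0 = 9
b_70 = 9·9 + 5·1 = 9
b_71 = 9·9 + 5·9 = 5
b_72 = 9·5 + 5·9 = 2
b_73 = 9·2 + 5·5 = 10
b_74 = 9·10 + 5·2 = 1
b_75 = 9·1 + 5·10 = 4
b_76 = 9·4 + 5·1 = 8
b_77 = 9·8 + 5·4 = 4
b_78 = 9·4 + 5·8 = 10
b_79 = 9·10 + 5·4 = 0
b_80 = 9·0 + 5·10 = 6
b_81 = 9·6 + 5·0 = 10
b_82 = 9·10 + 5·6 = 10
b_83 = 9·10 + 5·10 = 8
b_84 = 9·8 + 5·10 = 1
b_85 = 9·1 + 5·8 = 5
b_86 = 9·5 + 5·1 = 6
b_87 = 9·6 + 5·5 = 2
b_88 = 9·2 + 5·6 = 4
b_89 = 9·4 + 5·2 = 2
b_90 = 9·2 + 5·4 = 5
b_91 = 9·5 + 5·2 = 0
b_92 = 9·0 + 5·5 = 3
b_93 = 9·3 + 5·0 = 5
b_94 = 9·5 + 5·3 = 5
b_95 = 9·5 + 5·5 = 4
b_96 = 9·4 + 5·5 = 6
b_97 = 9·6 + 5·4 = 8
b_98 = 9·8 + 5·6 = 3
b_99 = 9·3 + 5·8 = 1
b_100 = 9·1 + 5·3 = 2
b_101 = 9·2 + 5·1 = 1
b_102 = 9·1 + 5·2 = 8
b_103 = 9·8 + 5·1 = 0
b_104 = 9·0 + 5·8 = 7
b_105 = 9·7 + 5·0 = 8
b_106 = 9·8 + 5·7 = 8
b_107 = 9·8 + 5·8 = 2
b_108 = 9·2 + 5·8 = 3
b_109 = 9·3 + 5·2 = 4
b_110 = 9·4 + 5·3 = 7
b_111 = 9·7 + 5·4 = 6
b_112 = 9·6 + 5·7 = 1
b_113 = 9·1 + 5·6 = 6
b_114 = 9·6 + 5·1 = 4
b_115 = 9·4 + 5·6 = 0
b_116 = 9·0 + 5·4 = 9
b_117 = 9·9 + 5·0 = 4
b_118 = 9·4 + 5·9 = 4
b_119 = 9·4 + 5·4 = 1
b_120 = 9·1 + 5·4 = 7
b_121 = 9·7 + 5·1 = 2
(b_120, b_121) = (7, 2) = (b_0, b_1), so the sequence has period 120.
388 ≡ 28 (mod 120), hence b_388 = b_28 = 7.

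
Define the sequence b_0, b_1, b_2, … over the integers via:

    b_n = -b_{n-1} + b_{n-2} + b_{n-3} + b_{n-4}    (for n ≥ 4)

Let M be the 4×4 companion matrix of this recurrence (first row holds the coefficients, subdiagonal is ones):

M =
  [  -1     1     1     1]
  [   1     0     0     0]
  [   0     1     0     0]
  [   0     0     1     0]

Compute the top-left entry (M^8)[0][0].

20

(M^8)[0][0] is the top entry after applying M 8 times to the unit state (1, 0, 0, 0). Equivalently it is h_{11} for the auxiliary sequence (h_n) obeying the same recurrence with h_3 = 1 and h_i = 0 for 0 ≤ i < 3:
h_4 = -1·1 + 1·0 + 1·0 + 1·0 = -1
h_5 = -1·-1 + 1·1 + 1·0 + 1·0 = 2
h_6 = -1·2 + 1·-1 + 1·1 + 1·0 = -2
h_7 = -1·-2 + 1·2 + 1·-1 + 1·1 = 4
h_8 = -1·4 + 1·-2 + 1·2 + 1·-1 = -5
h_9 = -1·-5 + 1·4 + 1·-2 + 1·2 = 9
h_10 = -1·9 + 1·-5 + 1·4 + 1·-2 = -12
h_11 = -1·-12 + 1·9 + 1·-5 + 1·4 = 20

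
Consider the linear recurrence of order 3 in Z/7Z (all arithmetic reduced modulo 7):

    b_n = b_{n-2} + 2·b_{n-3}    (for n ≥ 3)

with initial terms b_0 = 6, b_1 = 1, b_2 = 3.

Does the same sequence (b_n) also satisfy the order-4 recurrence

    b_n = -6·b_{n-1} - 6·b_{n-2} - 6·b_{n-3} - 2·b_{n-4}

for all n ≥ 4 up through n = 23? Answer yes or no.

Terms b_0..b_23: 6, 1, 3, 6, 5, 5, 3, 1, 6, 0, 1, 5, 1, 0, 4, 2, 4, 3, 1, 4, 0, 6, 1, 6
n=4: candidate gives 5, actual b_4 = 5 ✓
n=5: candidate gives 5, actual b_5 = 5 ✓
n=6: candidate gives 3, actual b_6 = 3 ✓
n=7: candidate gives 1, actual b_7 = 1 ✓
n=8: candidate gives 6, actual b_8 = 6 ✓
n=9: candidate gives 0, actual b_9 = 0 ✓
n=10: candidate gives 1, actual b_10 = 1 ✓
n=11: candidate gives 5, actual b_11 = 5 ✓
n=12: candidate gives 1, actual b_12 = 1 ✓
n=13: candidate gives 0, actual b_13 = 0 ✓
n=14: candidate gives 4, actual b_14 = 4 ✓
n=15: candidate gives 2, actual b_15 = 2 ✓
n=16: candidate gives 4, actual b_16 = 4 ✓
n=17: candidate gives 3, actual b_17 = 3 ✓
n=18: candidate gives 1, actual b_18 = 1 ✓
n=19: candidate gives 4, actual b_19 = 4 ✓
n=20: candidate gives 0, actual b_20 = 0 ✓
n=21: candidate gives 6, actual b_21 = 6 ✓
n=22: candidate gives 1, actual b_22 = 1 ✓
n=23: candidate gives 6, actual b_23 = 6 ✓

yes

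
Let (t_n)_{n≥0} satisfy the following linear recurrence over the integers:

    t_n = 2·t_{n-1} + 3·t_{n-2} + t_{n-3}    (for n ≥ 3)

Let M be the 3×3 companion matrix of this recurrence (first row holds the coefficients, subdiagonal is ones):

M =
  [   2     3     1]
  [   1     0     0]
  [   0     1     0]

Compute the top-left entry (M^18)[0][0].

448227521

(M^18)[0][0] is the top entry after applying M 18 times to the unit state (1, 0, 0). Equivalently it is h_{20} for the auxiliary sequence (h_n) obeying the same recurrence with h_2 = 1 and h_i = 0 for 0 ≤ i < 2:
h_3 = 2·1 + 3·0 + 1·0 = 2
h_4 = 2·2 + 3·1 + 1·0 = 7
h_5 = 2·7 + 3·2 + 1·1 = 21
h_6 = 2·21 + 3·7 + 1·2 = 65
h_7 = 2·65 + 3·21 + 1·7 = 200
h_8 = 2·200 + 3·65 + 1·21 = 616
h_9 = 2·616 + 3·200 + 1·65 = 1897
h_10 = 2·1897 + 3·616 + 1·200 = 5842
h_11 = 2·5842 + 3·1897 + 1·616 = 17991
h_12 = 2·17991 + 3·5842 + 1·1897 = 55405
h_13 = 2·55405 + 3·17991 + 1·5842 = 170625
h_14 = 2·170625 + 3·55405 + 1·17991 = 525456
h_15 = 2·525456 + 3·170625 + 1·55405 = 1618192
h_16 = 2·1618192 + 3·525456 + 1·170625 = 4983377
h_17 = 2·4983377 + 3·1618192 + 1·525456 = 15346786
h_18 = 2·15346786 + 3·4983377 + 1·1618192 = 47261895
h_19 = 2·47261895 + 3·15346786 + 1·4983377 = 145547525
h_20 = 2·145547525 + 3·47261895 + 1·15346786 = 448227521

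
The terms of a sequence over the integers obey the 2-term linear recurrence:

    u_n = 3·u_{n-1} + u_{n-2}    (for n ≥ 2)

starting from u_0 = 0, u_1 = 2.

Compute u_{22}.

144343726554

u_2 = 3·2 + 1·0 = 6
u_3 = 3·6 + 1·2 = 20
u_4 = 3·20 + 1·6 = 66
u_5 = 3·66 + 1·20 = 218
u_6 = 3·218 + 1·66 = 720
u_7 = 3·720 + 1·218 = 2378
u_8 = 3·2378 + 1·720 = 7854
u_9 = 3·7854 + 1·2378 = 25940
u_10 = 3·25940 + 1·7854 = 85674
u_11 = 3·85674 + 1·25940 = 282962
u_12 = 3·282962 + 1·85674 = 934560
u_13 = 3·934560 + 1·282962 = 3086642
u_14 = 3·3086642 + 1·934560 = 10194486
u_15 = 3·10194486 + 1·3086642 = 33670100
u_16 = 3·33670100 + 1·10194486 = 111204786
u_17 = 3·111204786 + 1·33670100 = 367284458
u_18 = 3·367284458 + 1·111204786 = 1213058160
u_19 = 3·1213058160 + 1·367284458 = 4006458938
u_20 = 3·4006458938 + 1·1213058160 = 13232434974
u_21 = 3·13232434974 + 1·4006458938 = 43703763860
u_22 = 3·43703763860 + 1·13232434974 = 144343726554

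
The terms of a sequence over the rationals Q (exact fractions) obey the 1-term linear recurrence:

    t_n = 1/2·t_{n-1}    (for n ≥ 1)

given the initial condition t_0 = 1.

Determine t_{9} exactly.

t_1 = 1/2·1 = 1/2
t_2 = 1/2·1/2 = 1/4
t_3 = 1/2·1/4 = 1/8
t_4 = 1/2·1/8 = 1/16
t_5 = 1/2·1/16 = 1/32
t_6 = 1/2·1/32 = 1/64
t_7 = 1/2·1/64 = 1/128
t_8 = 1/2·1/128 = 1/256
t_9 = 1/2·1/256 = 1/512

1/512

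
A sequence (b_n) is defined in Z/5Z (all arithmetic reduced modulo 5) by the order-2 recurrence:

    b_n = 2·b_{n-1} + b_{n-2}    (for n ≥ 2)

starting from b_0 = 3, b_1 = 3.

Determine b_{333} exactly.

4

b_2 = 2·3 + 1·3 = 4
b_3 = 2·4 + 1·3 = 1
b_4 = 2·1 + 1·4 = 1
b_5 = 2·1 + 1·1 = 3
b_6 = 2·3 + 1·1 = 2
b_7 = 2·2 + 1·3 = 2
b_8 = 2·2 + 1·2 = 1
b_9 = 2·1 + 1·2 = 4
b_10 = 2·4 + 1·1 = 4
b_11 = 2·4 + 1·4 = 2
b_12 = 2·2 + 1·4 = 3
b_13 = 2·3 + 1·2 = 3
(b_12, b_13) = (3, 3) = (b_0, b_1), so the sequence has period 12.
333 ≡ 9 (mod 12), hence b_333 = b_9 = 4.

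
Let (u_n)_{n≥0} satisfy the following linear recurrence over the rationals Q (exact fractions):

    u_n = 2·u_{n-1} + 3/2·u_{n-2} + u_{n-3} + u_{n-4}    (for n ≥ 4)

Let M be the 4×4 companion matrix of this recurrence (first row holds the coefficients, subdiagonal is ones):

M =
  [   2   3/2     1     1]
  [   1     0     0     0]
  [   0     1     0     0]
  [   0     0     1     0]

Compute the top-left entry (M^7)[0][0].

3359/4

(M^7)[0][0] is the top entry after applying M 7 times to the unit state (1, 0, 0, 0). Equivalently it is h_{10} for the auxiliary sequence (h_n) obeying the same recurrence with h_3 = 1 and h_i = 0 for 0 ≤ i < 3:
h_4 = 2·1 + 3/2·0 + 1·0 + 1·0 = 2
h_5 = 2·2 + 3/2·1 + 1·0 + 1·0 = 11/2
h_6 = 2·11/2 + 3/2·2 + 1·1 + 1·0 = 15
h_7 = 2·15 + 3/2·11/2 + 1·2 + 1·1 = 165/4
h_8 = 2·165/4 + 3/2·15 + 1·11/2 + 1·2 = 225/2
h_9 = 2·225/2 + 3/2·165/4 + 1·15 + 1·11/2 = 2459/8
h_10 = 2·2459/8 + 3/2·225/2 + 1·165/4 + 1·15 = 3359/4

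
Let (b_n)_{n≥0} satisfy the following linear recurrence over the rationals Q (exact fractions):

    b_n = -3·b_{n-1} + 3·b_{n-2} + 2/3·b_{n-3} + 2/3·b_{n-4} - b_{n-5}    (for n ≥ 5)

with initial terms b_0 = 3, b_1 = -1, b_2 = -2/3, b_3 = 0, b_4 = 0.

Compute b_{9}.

-19060/27

b_5 = -3·0 + 3·0 + 2/3·-2/3 + 2/3·-1 + -1·3 = -37/9
b_6 = -3·-37/9 + 3·0 + 2/3·0 + 2/3·-2/3 + -1·-1 = 116/9
b_7 = -3·116/9 + 3·-37/9 + 2/3·0 + 2/3·0 + -1·-2/3 = -151/3
b_8 = -3·-151/3 + 3·116/9 + 2/3·-37/9 + 2/3·0 + -1·0 = 5047/27
b_9 = -3·5047/27 + 3·-151/3 + 2/3·116/9 + 2/3·-37/9 + -1·0 = -19060/27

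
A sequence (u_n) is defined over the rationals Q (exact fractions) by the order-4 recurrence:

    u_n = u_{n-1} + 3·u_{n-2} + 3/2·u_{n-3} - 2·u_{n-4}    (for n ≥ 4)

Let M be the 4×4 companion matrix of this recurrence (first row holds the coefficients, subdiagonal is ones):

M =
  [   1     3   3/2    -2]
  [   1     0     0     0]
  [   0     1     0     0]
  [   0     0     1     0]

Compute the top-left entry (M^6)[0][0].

(M^6)[0][0] is the top entry after applying M 6 times to the unit state (1, 0, 0, 0). Equivalently it is h_{9} for the auxiliary sequence (h_n) obeying the same recurrence with h_3 = 1 and h_i = 0 for 0 ≤ i < 3:
h_4 = 1·1 + 3·0 + 3/2·0 + -2·0 = 1
h_5 = 1·1 + 3·1 + 3/2·0 + -2·0 = 4
h_6 = 1·4 + 3·1 + 3/2·1 + -2·0 = 17/2
h_7 = 1·17/2 + 3·4 + 3/2·1 + -2·1 = 20
h_8 = 1·20 + 3·17/2 + 3/2·4 + -2·1 = 99/2
h_9 = 1·99/2 + 3·20 + 3/2·17/2 + -2·4 = 457/4

457/4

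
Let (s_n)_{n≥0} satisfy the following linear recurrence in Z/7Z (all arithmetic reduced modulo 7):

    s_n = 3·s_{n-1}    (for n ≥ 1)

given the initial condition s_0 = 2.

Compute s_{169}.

6

s_1 = 3·2 = 6
s_2 = 3·6 = 4
s_3 = 3·4 = 5
s_4 = 3·5 = 1
s_5 = 3·1 = 3
s_6 = 3·3 = 2
(s_6) = (2) = (s_0), so the sequence has period 6.
169 ≡ 1 (mod 6), hence s_169 = s_1 = 6.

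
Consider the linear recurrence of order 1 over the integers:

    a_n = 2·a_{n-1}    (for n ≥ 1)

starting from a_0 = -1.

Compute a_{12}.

a_1 = 2·-1 = -2
a_2 = 2·-2 = -4
a_3 = 2·-4 = -8
a_4 = 2·-8 = -16
a_5 = 2·-16 = -32
a_6 = 2·-32 = -64
a_7 = 2·-64 = -128
a_8 = 2·-128 = -256
a_9 = 2·-256 = -512
a_10 = 2·-512 = -1024
a_11 = 2·-1024 = -2048
a_12 = 2·-2048 = -4096

-4096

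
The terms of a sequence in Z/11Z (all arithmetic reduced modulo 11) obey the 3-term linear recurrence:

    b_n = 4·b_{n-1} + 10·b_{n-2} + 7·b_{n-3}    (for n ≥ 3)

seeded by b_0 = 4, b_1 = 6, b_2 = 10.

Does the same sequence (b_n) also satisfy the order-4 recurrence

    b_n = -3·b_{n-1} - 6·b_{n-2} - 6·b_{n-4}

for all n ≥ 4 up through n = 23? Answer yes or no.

Terms b_0..b_23: 4, 6, 10, 7, 5, 6, 2, 4, 1, 3, 6, 6, 6, 5, 1, 8, 0, 10, 8, 0, 7, 7, 10, 5
n=4: candidate gives 5, actual b_4 = 5 ✓
n=5: candidate gives 6, actual b_5 = 6 ✓
n=6: candidate gives 2, actual b_6 = 2 ✓
n=7: candidate gives 4, actual b_7 = 4 ✓
n=8: candidate gives 1, actual b_8 = 1 ✓
n=9: candidate gives 3, actual b_9 = 3 ✓
n=10: candidate gives 6, actual b_10 = 6 ✓
n=11: candidate gives 6, actual b_11 = 6 ✓
n=12: candidate gives 6, actual b_12 = 6 ✓
n=13: candidate gives 5, actual b_13 = 5 ✓
n=14: candidate gives 1, actual b_14 = 1 ✓
n=15: candidate gives 8, actual b_15 = 8 ✓
n=16: candidate gives 0, actual b_16 = 0 ✓
n=17: candidate gives 10, actual b_17 = 10 ✓
n=18: candidate gives 8, actual b_18 = 8 ✓
n=19: candidate gives 0, actual b_19 = 0 ✓
n=20: candidate gives 7, actual b_20 = 7 ✓
n=21: candidate gives 7, actual b_21 = 7 ✓
n=22: candidate gives 10, actual b_22 = 10 ✓
n=23: candidate gives 5, actual b_23 = 5 ✓

yes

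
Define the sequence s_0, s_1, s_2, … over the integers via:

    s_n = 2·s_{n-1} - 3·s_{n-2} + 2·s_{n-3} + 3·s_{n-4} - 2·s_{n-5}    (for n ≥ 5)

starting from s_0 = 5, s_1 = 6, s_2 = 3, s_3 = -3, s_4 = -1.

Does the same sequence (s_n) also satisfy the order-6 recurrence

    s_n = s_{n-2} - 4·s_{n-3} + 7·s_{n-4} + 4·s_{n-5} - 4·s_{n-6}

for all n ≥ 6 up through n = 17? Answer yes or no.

Terms s_0..s_17: 5, 6, 3, -3, -1, 21, 36, -8, -79, 3, 293, 323, -448, -1112, 639, 4101, 2071, -9323
n=6: candidate gives 36, actual s_6 = 36 ✓
n=7: candidate gives -8, actual s_7 = -8 ✓
n=8: candidate gives -79, actual s_8 = -79 ✓
n=9: candidate gives 3, actual s_9 = 3 ✓
n=10: candidate gives 293, actual s_10 = 293 ✓
n=11: candidate gives 323, actual s_11 = 323 ✓
n=12: candidate gives -448, actual s_12 = -448 ✓
n=13: candidate gives -1112, actual s_13 = -1112 ✓
n=14: candidate gives 639, actual s_14 = 639 ✓
n=15: candidate gives 4101, actual s_15 = 4101 ✓
n=16: candidate gives 2071, actual s_16 = 2071 ✓
n=17: candidate gives -9323, actual s_17 = -9323 ✓

yes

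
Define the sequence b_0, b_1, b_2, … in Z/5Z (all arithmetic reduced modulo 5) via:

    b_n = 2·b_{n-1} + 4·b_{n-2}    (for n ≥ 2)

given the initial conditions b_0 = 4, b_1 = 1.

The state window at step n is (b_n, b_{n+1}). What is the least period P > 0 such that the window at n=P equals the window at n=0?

5

n=0: window = (4, 1)
n=1: window = (1, 3)
n=2: window = (3, 0)
n=3: window = (0, 2)
n=4: window = (2, 4)
n=5: window = (4, 1)
window at n=5 equals window at n=0 → period = 5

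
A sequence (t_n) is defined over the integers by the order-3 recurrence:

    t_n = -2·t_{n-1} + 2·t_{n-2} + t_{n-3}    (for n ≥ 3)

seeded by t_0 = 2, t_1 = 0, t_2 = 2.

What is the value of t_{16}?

t_3 = -2·2 + 2·0 + 1·2 = -2
t_4 = -2·-2 + 2·2 + 1·0 = 8
t_5 = -2·8 + 2·-2 + 1·2 = -18
t_6 = -2·-18 + 2·8 + 1·-2 = 50
t_7 = -2·50 + 2·-18 + 1·8 = -128
t_8 = -2·-128 + 2·50 + 1·-18 = 338
t_9 = -2·338 + 2·-128 + 1·50 = -882
t_10 = -2·-882 + 2·338 + 1·-128 = 2312
t_11 = -2·2312 + 2·-882 + 1·338 = -6050
t_12 = -2·-6050 + 2·2312 + 1·-882 = 15842
t_13 = -2·15842 + 2·-6050 + 1·2312 = -41472
t_14 = -2·-41472 + 2·15842 + 1·-6050 = 108578
t_15 = -2·108578 + 2·-41472 + 1·15842 = -284258
t_16 = -2·-284258 + 2·108578 + 1·-41472 = 744200

744200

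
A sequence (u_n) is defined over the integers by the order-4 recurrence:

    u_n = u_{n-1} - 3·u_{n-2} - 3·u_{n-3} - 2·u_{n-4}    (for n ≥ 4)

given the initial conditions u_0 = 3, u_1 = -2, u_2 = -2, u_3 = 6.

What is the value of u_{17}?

-61044

u_4 = 1·6 + -3·-2 + -3·-2 + -2·3 = 12
u_5 = 1·12 + -3·6 + -3·-2 + -2·-2 = 4
u_6 = 1·4 + -3·12 + -3·6 + -2·-2 = -46
u_7 = 1·-46 + -3·4 + -3·12 + -2·6 = -106
u_8 = 1·-106 + -3·-46 + -3·4 + -2·12 = -4
u_9 = 1·-4 + -3·-106 + -3·-46 + -2·4 = 444
u_10 = 1·444 + -3·-4 + -3·-106 + -2·-46 = 866
u_11 = 1·866 + -3·444 + -3·-4 + -2·-106 = -242
u_12 = 1·-242 + -3·866 + -3·444 + -2·-4 = -4164
u_13 = 1·-4164 + -3·-242 + -3·866 + -2·444 = -6924
u_14 = 1·-6924 + -3·-4164 + -3·-242 + -2·866 = 4562
u_15 = 1·4562 + -3·-6924 + -3·-4164 + -2·-242 = 38310
u_16 = 1·38310 + -3·4562 + -3·-6924 + -2·-4164 = 53724
u_17 = 1·53724 + -3·38310 + -3·4562 + -2·-6924 = -61044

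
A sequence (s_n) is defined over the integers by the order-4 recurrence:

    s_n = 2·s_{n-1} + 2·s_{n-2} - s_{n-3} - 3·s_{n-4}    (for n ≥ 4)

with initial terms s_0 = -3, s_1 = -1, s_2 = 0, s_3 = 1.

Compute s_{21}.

s_4 = 2·1 + 2·0 + -1·-1 + -3·-3 = 12
s_5 = 2·12 + 2·1 + -1·0 + -3·-1 = 29
s_6 = 2·29 + 2·12 + -1·1 + -3·0 = 81
s_7 = 2·81 + 2·29 + -1·12 + -3·1 = 205
s_8 = 2·205 + 2·81 + -1·29 + -3·12 = 507
s_9 = 2·507 + 2·205 + -1·81 + -3·29 = 1256
s_10 = 2·1256 + 2·507 + -1·205 + -3·81 = 3078
s_11 = 2·3078 + 2·1256 + -1·507 + -3·205 = 7546
s_12 = 2·7546 + 2·3078 + -1·1256 + -3·507 = 18471
s_13 = 2·18471 + 2·7546 + -1·3078 + -3·1256 = 45188
s_14 = 2·45188 + 2·18471 + -1·7546 + -3·3078 = 110538
s_15 = 2·110538 + 2·45188 + -1·18471 + -3·7546 = 270343
s_16 = 2·270343 + 2·110538 + -1·45188 + -3·18471 = 661161
s_17 = 2·661161 + 2·270343 + -1·110538 + -3·45188 = 1616906
s_18 = 2·1616906 + 2·661161 + -1·270343 + -3·110538 = 3954177
s_19 = 2·3954177 + 2·1616906 + -1·661161 + -3·270343 = 9669976
s_20 = 2·9669976 + 2·3954177 + -1·1616906 + -3·661161 = 23647917
s_21 = 2·23647917 + 2·9669976 + -1·3954177 + -3·1616906 = 57830891

57830891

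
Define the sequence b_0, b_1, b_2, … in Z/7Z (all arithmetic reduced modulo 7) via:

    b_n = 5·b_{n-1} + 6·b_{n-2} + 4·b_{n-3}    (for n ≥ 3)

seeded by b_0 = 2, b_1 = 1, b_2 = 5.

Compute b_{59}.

b_3 = 5·5 + 6·1 + 4·2 = 4
b_4 = 5·4 + 6·5 + 4·1 = 5
b_5 = 5·5 + 6·4 + 4·5 = 6
b_6 = 5·6 + 6·5 + 4·4 = 6
b_7 = 5·6 + 6·6 + 4·5 = 2
b_8 = 5·2 + 6·6 + 4·6 = 0
b_9 = 5·0 + 6·2 + 4·6 = 1
b_10 = 5·1 + 6·0 + 4·2 = 6
b_11 = 5·6 + 6·1 + 4·0 = 1
b_12 = 5·1 + 6·6 + 4·1 = 3
b_13 = 5·3 + 6·1 + 4·6 = 3
b_14 = 5·3 + 6·3 + 4·1 = 2
b_15 = 5·2 + 6·3 + 4·3 = 5
b_16 = 5·5 + 6·2 + 4·3 = 0
b_17 = 5·0 + 6·5 + 4·2 = 3
b_18 = 5·3 + 6·0 + 4·5 = 0
b_19 = 5·0 + 6·3 + 4·0 = 4
b_20 = 5·4 + 6·0 + 4·3 = 4
b_21 = 5·4 + 6·4 + 4·0 = 2
b_22 = 5·2 + 6·4 + 4·4 = 1
b_23 = 5·1 + 6·2 + 4·4 = 5
(b_21, b_22, b_23) = (2, 1, 5) = (b_0, b_1, b_2), so the sequence has period 21.
59 ≡ 17 (mod 21), hence b_59 = b_17 = 3.

3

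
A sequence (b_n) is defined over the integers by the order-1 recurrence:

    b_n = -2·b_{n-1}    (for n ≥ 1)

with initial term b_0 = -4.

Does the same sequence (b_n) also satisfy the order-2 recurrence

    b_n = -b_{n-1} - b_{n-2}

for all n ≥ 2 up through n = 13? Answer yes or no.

no

Terms b_0..b_13: -4, 8, -16, 32, -64, 128, -256, 512, -1024, 2048, -4096, 8192, -16384, 32768
n=2: candidate gives -4, actual b_2 = -16 ✗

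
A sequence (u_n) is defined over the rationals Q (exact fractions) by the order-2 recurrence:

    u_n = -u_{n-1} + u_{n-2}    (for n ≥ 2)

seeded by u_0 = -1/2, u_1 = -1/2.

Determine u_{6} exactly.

u_2 = -1·-1/2 + 1·-1/2 = 0
u_3 = -1·0 + 1·-1/2 = -1/2
u_4 = -1·-1/2 + 1·0 = 1/2
u_5 = -1·1/2 + 1·-1/2 = -1
u_6 = -1·-1 + 1·1/2 = 3/2

3/2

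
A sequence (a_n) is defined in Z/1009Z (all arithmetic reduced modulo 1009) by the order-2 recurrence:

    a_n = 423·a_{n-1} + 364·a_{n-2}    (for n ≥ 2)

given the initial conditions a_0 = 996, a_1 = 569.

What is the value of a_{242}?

a_2 = 423·569 + 364·996 = 858
a_3 = 423·858 + 364·569 = 974
a_4 = 423·974 + 364·858 = 861
a_5 = 423·861 + 364·974 = 331
a_6 = 423·331 + 364·861 = 376
a_7 = 423·376 + 364·331 = 39
Continuing the recurrence:
  a_8 = 1002;  a_9 = 136;  a_10 = 494;  a_11 = 162;  a_12 = 128;  a_13 = 104
  a_14 = 783;  a_15 = 780;  a_16 = 471;  a_17 = 851;  a_18 = 683;  a_19 = 336
  a_20 = 257;  a_21 = 963;  a_22 = 433;  a_23 = 939;  a_24 = 868;  a_25 = 642
  a_26 = 280;  a_27 = 996;  a_28 = 566;  a_29 = 598;  a_30 = 892;  a_31 = 687
  a_32 = 808;  a_33 = 578;  a_34 = 809;  a_35 = 676;  a_36 = 249;  a_37 = 259
  a_38 = 411;  a_39 = 744;  a_40 = 176;  a_41 = 186;  a_42 = 473;  a_43 = 398
  a_44 = 493;  a_45 = 261;  a_46 = 272;  a_47 = 188;  a_48 = 948;  a_49 = 251
  a_50 = 222;  a_51 = 623;  a_52 = 268;  a_53 = 103;  a_54 = 870;  a_55 = 893
  a_56 = 227;  a_57 = 320;  a_58 = 44;  a_59 = 895;  a_60 = 82;  a_61 = 253
  a_62 = 652;  a_63 = 612;  a_64 = 785;  a_65 = 882;  a_66 = 958;  a_67 = 811
  a_68 = 600;  a_69 = 108;  a_70 = 735;  a_71 = 94;  a_72 = 566;  a_73 = 195
  a_74 = 944;  a_75 = 98;  a_76 = 641;  a_77 = 79;  a_78 = 365;  a_79 = 522
  a_80 = 516;  a_81 = 640;  a_82 = 458;  a_83 = 896;  a_84 = 860;  a_85 = 777
  a_86 = 996;  a_87 = 863;  a_88 = 104;  a_89 = 938;  a_90 = 760;  a_91 = 1008
  a_92 = 760;  a_93 = 254;  a_94 = 662;  a_95 = 161;  a_96 = 317;  a_97 = 985
  a_98 = 300;  a_99 = 111;  a_100 = 767;  a_101 = 596;  a_102 = 562;  a_103 = 620
  a_104 = 670;  a_105 = 554;  a_106 = 965;  a_107 = 415;  a_108 = 107;  a_109 = 575
  a_110 = 662;  a_111 = 970;  a_112 = 473;  a_113 = 227;  a_114 = 808;  a_115 = 632
  a_116 = 444;  a_117 = 134;  a_118 = 354;  a_119 = 754;  a_120 = 811;  a_121 = 1
  a_122 = 999;  a_123 = 170;  a_124 = 667;  a_125 = 961;  a_126 = 504;  a_127 = 983
  a_128 = 928;  a_129 = 669;  a_130 = 244;  a_131 = 641;  a_132 = 755;  a_133 = 766
  a_134 = 501;  a_135 = 373;  a_136 = 110;  a_137 = 682;  a_138 = 601;  a_139 = 998
  a_140 = 203;  a_141 = 136;  a_142 = 250;  a_143 = 877;  a_144 = 858;  a_145 = 78
  a_146 = 228;  a_147 = 729;  a_148 = 876;  a_149 = 234;  a_150 = 120;  a_151 = 730
  a_152 = 329;  a_153 = 278;  a_154 = 235;  a_155 = 815;  a_156 = 451;  a_157 = 86
  a_158 = 760;  a_159 = 643;  a_160 = 742;  a_161 = 31;  a_162 = 681;  a_163 = 683
  a_164 = 5;  a_165 = 495;  a_166 = 324;  a_167 = 406;  a_168 = 91;  a_169 = 621
  a_170 = 170;  a_171 = 299;  a_172 = 683;  a_173 = 199;  a_174 = 828;  a_175 = 918
  a_176 = 559;  a_177 = 524;  a_178 = 339;  a_179 = 154;  a_180 = 864;  a_181 = 775
  a_182 = 597;  a_183 = 870;  a_184 = 98;  a_185 = 948;  a_186 = 788;  a_187 = 348
  a_188 = 166;  a_189 = 135;  a_190 = 485;  a_191 = 27;  a_192 = 287;  a_193 = 59
  a_194 = 273;  a_195 = 740;  a_196 = 720;  a_197 = 808;  a_198 = 482;  a_199 = 561
  a_200 = 70;  a_201 = 735;  a_202 = 388;  a_203 = 821;  a_204 = 159;  a_205 = 843
  a_206 = 775;  a_207 = 16;  a_208 = 294;  a_209 = 25;  a_210 = 547;  a_211 = 339
  a_212 = 454;  a_213 = 630;  a_214 = 903;  a_215 = 844;  a_216 = 593;  a_217 = 78
  a_218 = 632;  a_219 = 91;  a_220 = 147;  a_221 = 459;  a_222 = 460;  a_223 = 434
  a_224 = 899;  a_225 = 456;  a_226 = 489;  a_227 = 510;  a_228 = 216;  a_229 = 542
  a_230 = 145;  a_231 = 319;  a_232 = 43;  a_233 = 108;  a_234 = 796;  a_235 = 672
  a_236 = 888;  a_237 = 706;  a_238 = 326;  a_239 = 363;  a_240 = 792
a_241 = 423·792 + 364·363 = 990
a_242 = 423·990 + 364·792 = 758

758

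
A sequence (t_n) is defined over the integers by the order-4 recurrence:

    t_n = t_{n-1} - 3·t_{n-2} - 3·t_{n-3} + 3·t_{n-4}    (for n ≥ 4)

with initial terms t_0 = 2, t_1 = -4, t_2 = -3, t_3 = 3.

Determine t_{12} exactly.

-9639

t_4 = 1·3 + -3·-3 + -3·-4 + 3·2 = 30
t_5 = 1·30 + -3·3 + -3·-3 + 3·-4 = 18
t_6 = 1·18 + -3·30 + -3·3 + 3·-3 = -90
t_7 = 1·-90 + -3·18 + -3·30 + 3·3 = -225
t_8 = 1·-225 + -3·-90 + -3·18 + 3·30 = 81
t_9 = 1·81 + -3·-225 + -3·-90 + 3·18 = 1080
t_10 = 1·1080 + -3·81 + -3·-225 + 3·-90 = 1242
t_11 = 1·1242 + -3·1080 + -3·81 + 3·-225 = -2916
t_12 = 1·-2916 + -3·1242 + -3·1080 + 3·81 = -9639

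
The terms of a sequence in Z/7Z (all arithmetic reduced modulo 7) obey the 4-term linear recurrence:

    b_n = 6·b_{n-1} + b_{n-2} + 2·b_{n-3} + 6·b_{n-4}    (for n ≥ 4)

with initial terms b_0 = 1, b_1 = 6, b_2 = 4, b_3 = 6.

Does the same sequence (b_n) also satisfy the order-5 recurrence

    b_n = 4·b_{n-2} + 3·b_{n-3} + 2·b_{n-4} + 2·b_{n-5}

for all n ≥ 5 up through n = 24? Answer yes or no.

Terms b_0..b_24: 1, 6, 4, 6, 2, 6, 4, 0, 0, 2, 1, 1, 4, 4, 1, 3, 2, 6, 1, 6, 5, 4, 5, 3, 5
n=5: candidate gives 1, actual b_5 = 6 ✗

no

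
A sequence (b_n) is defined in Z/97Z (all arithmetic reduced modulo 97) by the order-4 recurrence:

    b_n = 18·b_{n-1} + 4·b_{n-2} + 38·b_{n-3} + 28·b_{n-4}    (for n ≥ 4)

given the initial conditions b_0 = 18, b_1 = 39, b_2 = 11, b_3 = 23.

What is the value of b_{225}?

b_4 = 18·23 + 4·11 + 38·39 + 28·18 = 19
b_5 = 18·19 + 4·23 + 38·11 + 28·39 = 4
b_6 = 18·4 + 4·19 + 38·23 + 28·11 = 69
b_7 = 18·69 + 4·4 + 38·19 + 28·23 = 5
b_8 = 18·5 + 4·69 + 38·4 + 28·19 = 80
b_9 = 18·80 + 4·5 + 38·69 + 28·4 = 23
Continuing the recurrence:
  b_10 = 43;  b_11 = 69;  b_12 = 66;  b_13 = 56;  b_14 = 54;  b_15 = 10
  b_16 = 7;  b_17 = 3;  b_18 = 34;  b_19 = 6;  b_20 = 69;  b_21 = 23
  b_22 = 27;  b_23 = 70;  b_24 = 3;  b_25 = 64;  b_26 = 21;  b_27 = 89
  b_28 = 31;  b_29 = 12;  b_30 = 42;  b_31 = 12;  b_32 = 59;  b_33 = 35
  b_34 = 73;  b_35 = 55;  b_36 = 93;  b_37 = 22;  b_38 = 52;  b_39 = 84
  b_40 = 19;  b_41 = 69;  b_42 = 49;  b_43 = 61;  b_44 = 83;  b_45 = 3
  b_46 = 2;  b_47 = 60;  b_48 = 34;  b_49 = 42;  b_50 = 27;  b_51 = 37
  b_52 = 24;  b_53 = 66;  b_54 = 51;  b_55 = 26;  b_56 = 69;  b_57 = 88
  b_58 = 8;  b_59 = 63;  b_60 = 40;  b_61 = 54;  b_62 = 64;  b_63 = 93
  b_64 = 58;  b_65 = 25;  b_66 = 91;  b_67 = 47;  b_68 = 1;  b_69 = 96
  b_70 = 52;  b_71 = 55;  b_72 = 24;  b_73 = 78;  b_74 = 2;  b_75 = 84
  b_76 = 15;  b_77 = 53;  b_78 = 91;  b_79 = 19;  b_80 = 36;  b_81 = 40
  b_82 = 60;  b_83 = 36;  b_84 = 21;  b_85 = 42;  b_86 = 8;  b_87 = 81
  b_88 = 85;  b_89 = 36;  b_90 = 22;  b_91 = 24;  b_92 = 0;  b_93 = 0
  b_94 = 73;  b_95 = 46;  b_96 = 53;  b_97 = 32;  b_98 = 21;  b_99 = 25
  b_100 = 33;  b_101 = 60;  b_102 = 34;  b_103 = 90;  b_104 = 13;  b_105 = 74
  b_106 = 33;  b_107 = 24;  b_108 = 54;  b_109 = 29;  b_110 = 52;  b_111 = 90
  b_112 = 77;  b_113 = 72;  b_114 = 78;  b_115 = 57;  b_116 = 22;  b_117 = 75
  b_118 = 65;  b_119 = 22;  b_120 = 48;  b_121 = 90;  b_122 = 6;  b_123 = 95
  b_124 = 96;  b_125 = 6;  b_126 = 2;  b_127 = 63;  b_128 = 81;  b_129 = 14
  b_130 = 19;  b_131 = 2;  b_132 = 2;  b_133 = 91;  b_134 = 23;  b_135 = 37
  b_136 = 4;  b_137 = 53;  b_138 = 13;  b_139 = 82;  b_140 = 65;  b_141 = 81
  b_142 = 57;  b_143 = 5;  b_144 = 75;  b_145 = 81;  b_146 = 52;  b_147 = 79
  b_148 = 18;  b_149 = 34;  b_150 = 1;  b_151 = 43;  b_152 = 52;  b_153 = 61
  b_154 = 58;  b_155 = 6;  b_156 = 40;  b_157 = 0;  b_158 = 72;  b_159 = 74
  b_160 = 24;  b_161 = 69;  b_162 = 55;  b_163 = 79;  b_164 = 86;  b_165 = 66
  b_166 = 60;  b_167 = 34;  b_168 = 45;  b_169 = 30;  b_170 = 6;  b_171 = 77
  b_172 = 27;  b_173 = 19;  b_174 = 52;  b_175 = 23;  b_176 = 63;  b_177 = 48
  b_178 = 51;  b_179 = 74;  b_180 = 80;  b_181 = 71;  b_182 = 18;  b_183 = 94
  b_184 = 9;  b_185 = 9;  b_186 = 6;  b_187 = 14;  b_188 = 94;  b_189 = 94
  b_190 = 52;  b_191 = 38;  b_192 = 15;  b_193 = 83;  b_194 = 89;  b_195 = 76
  b_196 = 60;  b_197 = 9;  b_198 = 59;  b_199 = 74;  b_200 = 1;  b_201 = 92
  b_202 = 13;  b_203 = 93;  b_204 = 12;  b_205 = 69;  b_206 = 47;  b_207 = 11
  b_208 = 46;  b_209 = 31;  b_210 = 51;  b_211 = 91;  b_212 = 40;  b_213 = 10
  b_214 = 85;  b_215 = 12;  b_216 = 19;  b_217 = 20;  b_218 = 71;  b_219 = 88
  b_220 = 56;  b_221 = 59;  b_222 = 22;  b_223 = 83
b_224 = 18·83 + 4·22 + 38·59 + 28·56 = 57
b_225 = 18·57 + 4·83 + 38·22 + 28·59 = 63

63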